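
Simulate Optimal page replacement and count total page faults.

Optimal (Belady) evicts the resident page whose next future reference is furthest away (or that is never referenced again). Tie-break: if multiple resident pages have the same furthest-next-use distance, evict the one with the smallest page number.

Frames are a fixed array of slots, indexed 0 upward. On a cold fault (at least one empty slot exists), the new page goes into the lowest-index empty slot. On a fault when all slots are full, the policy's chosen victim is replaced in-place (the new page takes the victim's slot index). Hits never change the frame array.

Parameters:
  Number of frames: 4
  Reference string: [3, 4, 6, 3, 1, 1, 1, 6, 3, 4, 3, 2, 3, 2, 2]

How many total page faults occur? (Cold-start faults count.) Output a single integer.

Step 0: ref 3 → FAULT, frames=[3,-,-,-]
Step 1: ref 4 → FAULT, frames=[3,4,-,-]
Step 2: ref 6 → FAULT, frames=[3,4,6,-]
Step 3: ref 3 → HIT, frames=[3,4,6,-]
Step 4: ref 1 → FAULT, frames=[3,4,6,1]
Step 5: ref 1 → HIT, frames=[3,4,6,1]
Step 6: ref 1 → HIT, frames=[3,4,6,1]
Step 7: ref 6 → HIT, frames=[3,4,6,1]
Step 8: ref 3 → HIT, frames=[3,4,6,1]
Step 9: ref 4 → HIT, frames=[3,4,6,1]
Step 10: ref 3 → HIT, frames=[3,4,6,1]
Step 11: ref 2 → FAULT (evict 1), frames=[3,4,6,2]
Step 12: ref 3 → HIT, frames=[3,4,6,2]
Step 13: ref 2 → HIT, frames=[3,4,6,2]
Step 14: ref 2 → HIT, frames=[3,4,6,2]
Total faults: 5

Answer: 5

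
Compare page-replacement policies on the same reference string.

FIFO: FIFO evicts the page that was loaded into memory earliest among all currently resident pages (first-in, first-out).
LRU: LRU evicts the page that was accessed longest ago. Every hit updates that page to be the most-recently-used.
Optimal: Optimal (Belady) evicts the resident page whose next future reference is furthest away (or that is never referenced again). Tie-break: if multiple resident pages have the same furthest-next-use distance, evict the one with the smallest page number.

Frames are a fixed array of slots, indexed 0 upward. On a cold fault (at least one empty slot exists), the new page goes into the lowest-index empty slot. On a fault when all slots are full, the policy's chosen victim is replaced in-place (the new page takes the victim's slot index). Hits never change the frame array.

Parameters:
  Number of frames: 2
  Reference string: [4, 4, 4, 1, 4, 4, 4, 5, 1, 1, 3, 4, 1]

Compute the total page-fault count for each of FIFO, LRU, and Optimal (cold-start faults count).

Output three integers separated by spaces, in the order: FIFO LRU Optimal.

Answer: 6 7 5

Derivation:
--- FIFO ---
  step 0: ref 4 -> FAULT, frames=[4,-] (faults so far: 1)
  step 1: ref 4 -> HIT, frames=[4,-] (faults so far: 1)
  step 2: ref 4 -> HIT, frames=[4,-] (faults so far: 1)
  step 3: ref 1 -> FAULT, frames=[4,1] (faults so far: 2)
  step 4: ref 4 -> HIT, frames=[4,1] (faults so far: 2)
  step 5: ref 4 -> HIT, frames=[4,1] (faults so far: 2)
  step 6: ref 4 -> HIT, frames=[4,1] (faults so far: 2)
  step 7: ref 5 -> FAULT, evict 4, frames=[5,1] (faults so far: 3)
  step 8: ref 1 -> HIT, frames=[5,1] (faults so far: 3)
  step 9: ref 1 -> HIT, frames=[5,1] (faults so far: 3)
  step 10: ref 3 -> FAULT, evict 1, frames=[5,3] (faults so far: 4)
  step 11: ref 4 -> FAULT, evict 5, frames=[4,3] (faults so far: 5)
  step 12: ref 1 -> FAULT, evict 3, frames=[4,1] (faults so far: 6)
  FIFO total faults: 6
--- LRU ---
  step 0: ref 4 -> FAULT, frames=[4,-] (faults so far: 1)
  step 1: ref 4 -> HIT, frames=[4,-] (faults so far: 1)
  step 2: ref 4 -> HIT, frames=[4,-] (faults so far: 1)
  step 3: ref 1 -> FAULT, frames=[4,1] (faults so far: 2)
  step 4: ref 4 -> HIT, frames=[4,1] (faults so far: 2)
  step 5: ref 4 -> HIT, frames=[4,1] (faults so far: 2)
  step 6: ref 4 -> HIT, frames=[4,1] (faults so far: 2)
  step 7: ref 5 -> FAULT, evict 1, frames=[4,5] (faults so far: 3)
  step 8: ref 1 -> FAULT, evict 4, frames=[1,5] (faults so far: 4)
  step 9: ref 1 -> HIT, frames=[1,5] (faults so far: 4)
  step 10: ref 3 -> FAULT, evict 5, frames=[1,3] (faults so far: 5)
  step 11: ref 4 -> FAULT, evict 1, frames=[4,3] (faults so far: 6)
  step 12: ref 1 -> FAULT, evict 3, frames=[4,1] (faults so far: 7)
  LRU total faults: 7
--- Optimal ---
  step 0: ref 4 -> FAULT, frames=[4,-] (faults so far: 1)
  step 1: ref 4 -> HIT, frames=[4,-] (faults so far: 1)
  step 2: ref 4 -> HIT, frames=[4,-] (faults so far: 1)
  step 3: ref 1 -> FAULT, frames=[4,1] (faults so far: 2)
  step 4: ref 4 -> HIT, frames=[4,1] (faults so far: 2)
  step 5: ref 4 -> HIT, frames=[4,1] (faults so far: 2)
  step 6: ref 4 -> HIT, frames=[4,1] (faults so far: 2)
  step 7: ref 5 -> FAULT, evict 4, frames=[5,1] (faults so far: 3)
  step 8: ref 1 -> HIT, frames=[5,1] (faults so far: 3)
  step 9: ref 1 -> HIT, frames=[5,1] (faults so far: 3)
  step 10: ref 3 -> FAULT, evict 5, frames=[3,1] (faults so far: 4)
  step 11: ref 4 -> FAULT, evict 3, frames=[4,1] (faults so far: 5)
  step 12: ref 1 -> HIT, frames=[4,1] (faults so far: 5)
  Optimal total faults: 5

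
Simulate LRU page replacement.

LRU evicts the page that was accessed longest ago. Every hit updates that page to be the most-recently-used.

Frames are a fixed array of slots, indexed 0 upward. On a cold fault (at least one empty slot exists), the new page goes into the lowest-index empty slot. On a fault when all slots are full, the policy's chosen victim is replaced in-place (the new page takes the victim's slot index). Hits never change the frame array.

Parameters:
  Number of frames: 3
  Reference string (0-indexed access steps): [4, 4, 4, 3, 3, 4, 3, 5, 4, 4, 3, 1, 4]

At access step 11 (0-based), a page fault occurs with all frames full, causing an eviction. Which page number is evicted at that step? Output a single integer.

Answer: 5

Derivation:
Step 0: ref 4 -> FAULT, frames=[4,-,-]
Step 1: ref 4 -> HIT, frames=[4,-,-]
Step 2: ref 4 -> HIT, frames=[4,-,-]
Step 3: ref 3 -> FAULT, frames=[4,3,-]
Step 4: ref 3 -> HIT, frames=[4,3,-]
Step 5: ref 4 -> HIT, frames=[4,3,-]
Step 6: ref 3 -> HIT, frames=[4,3,-]
Step 7: ref 5 -> FAULT, frames=[4,3,5]
Step 8: ref 4 -> HIT, frames=[4,3,5]
Step 9: ref 4 -> HIT, frames=[4,3,5]
Step 10: ref 3 -> HIT, frames=[4,3,5]
Step 11: ref 1 -> FAULT, evict 5, frames=[4,3,1]
At step 11: evicted page 5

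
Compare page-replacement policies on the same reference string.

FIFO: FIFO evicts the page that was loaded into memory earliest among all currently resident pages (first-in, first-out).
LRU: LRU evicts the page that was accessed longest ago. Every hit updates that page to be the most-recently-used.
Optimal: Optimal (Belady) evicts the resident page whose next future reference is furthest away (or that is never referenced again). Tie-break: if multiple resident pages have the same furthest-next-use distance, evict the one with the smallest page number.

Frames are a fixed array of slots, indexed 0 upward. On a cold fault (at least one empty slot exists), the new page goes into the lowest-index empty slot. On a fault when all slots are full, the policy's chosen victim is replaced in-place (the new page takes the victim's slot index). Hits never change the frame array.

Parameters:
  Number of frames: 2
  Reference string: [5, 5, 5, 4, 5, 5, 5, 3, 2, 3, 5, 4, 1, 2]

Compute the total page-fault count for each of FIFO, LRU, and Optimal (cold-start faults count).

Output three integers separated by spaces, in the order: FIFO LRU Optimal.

--- FIFO ---
  step 0: ref 5 -> FAULT, frames=[5,-] (faults so far: 1)
  step 1: ref 5 -> HIT, frames=[5,-] (faults so far: 1)
  step 2: ref 5 -> HIT, frames=[5,-] (faults so far: 1)
  step 3: ref 4 -> FAULT, frames=[5,4] (faults so far: 2)
  step 4: ref 5 -> HIT, frames=[5,4] (faults so far: 2)
  step 5: ref 5 -> HIT, frames=[5,4] (faults so far: 2)
  step 6: ref 5 -> HIT, frames=[5,4] (faults so far: 2)
  step 7: ref 3 -> FAULT, evict 5, frames=[3,4] (faults so far: 3)
  step 8: ref 2 -> FAULT, evict 4, frames=[3,2] (faults so far: 4)
  step 9: ref 3 -> HIT, frames=[3,2] (faults so far: 4)
  step 10: ref 5 -> FAULT, evict 3, frames=[5,2] (faults so far: 5)
  step 11: ref 4 -> FAULT, evict 2, frames=[5,4] (faults so far: 6)
  step 12: ref 1 -> FAULT, evict 5, frames=[1,4] (faults so far: 7)
  step 13: ref 2 -> FAULT, evict 4, frames=[1,2] (faults so far: 8)
  FIFO total faults: 8
--- LRU ---
  step 0: ref 5 -> FAULT, frames=[5,-] (faults so far: 1)
  step 1: ref 5 -> HIT, frames=[5,-] (faults so far: 1)
  step 2: ref 5 -> HIT, frames=[5,-] (faults so far: 1)
  step 3: ref 4 -> FAULT, frames=[5,4] (faults so far: 2)
  step 4: ref 5 -> HIT, frames=[5,4] (faults so far: 2)
  step 5: ref 5 -> HIT, frames=[5,4] (faults so far: 2)
  step 6: ref 5 -> HIT, frames=[5,4] (faults so far: 2)
  step 7: ref 3 -> FAULT, evict 4, frames=[5,3] (faults so far: 3)
  step 8: ref 2 -> FAULT, evict 5, frames=[2,3] (faults so far: 4)
  step 9: ref 3 -> HIT, frames=[2,3] (faults so far: 4)
  step 10: ref 5 -> FAULT, evict 2, frames=[5,3] (faults so far: 5)
  step 11: ref 4 -> FAULT, evict 3, frames=[5,4] (faults so far: 6)
  step 12: ref 1 -> FAULT, evict 5, frames=[1,4] (faults so far: 7)
  step 13: ref 2 -> FAULT, evict 4, frames=[1,2] (faults so far: 8)
  LRU total faults: 8
--- Optimal ---
  step 0: ref 5 -> FAULT, frames=[5,-] (faults so far: 1)
  step 1: ref 5 -> HIT, frames=[5,-] (faults so far: 1)
  step 2: ref 5 -> HIT, frames=[5,-] (faults so far: 1)
  step 3: ref 4 -> FAULT, frames=[5,4] (faults so far: 2)
  step 4: ref 5 -> HIT, frames=[5,4] (faults so far: 2)
  step 5: ref 5 -> HIT, frames=[5,4] (faults so far: 2)
  step 6: ref 5 -> HIT, frames=[5,4] (faults so far: 2)
  step 7: ref 3 -> FAULT, evict 4, frames=[5,3] (faults so far: 3)
  step 8: ref 2 -> FAULT, evict 5, frames=[2,3] (faults so far: 4)
  step 9: ref 3 -> HIT, frames=[2,3] (faults so far: 4)
  step 10: ref 5 -> FAULT, evict 3, frames=[2,5] (faults so far: 5)
  step 11: ref 4 -> FAULT, evict 5, frames=[2,4] (faults so far: 6)
  step 12: ref 1 -> FAULT, evict 4, frames=[2,1] (faults so far: 7)
  step 13: ref 2 -> HIT, frames=[2,1] (faults so far: 7)
  Optimal total faults: 7

Answer: 8 8 7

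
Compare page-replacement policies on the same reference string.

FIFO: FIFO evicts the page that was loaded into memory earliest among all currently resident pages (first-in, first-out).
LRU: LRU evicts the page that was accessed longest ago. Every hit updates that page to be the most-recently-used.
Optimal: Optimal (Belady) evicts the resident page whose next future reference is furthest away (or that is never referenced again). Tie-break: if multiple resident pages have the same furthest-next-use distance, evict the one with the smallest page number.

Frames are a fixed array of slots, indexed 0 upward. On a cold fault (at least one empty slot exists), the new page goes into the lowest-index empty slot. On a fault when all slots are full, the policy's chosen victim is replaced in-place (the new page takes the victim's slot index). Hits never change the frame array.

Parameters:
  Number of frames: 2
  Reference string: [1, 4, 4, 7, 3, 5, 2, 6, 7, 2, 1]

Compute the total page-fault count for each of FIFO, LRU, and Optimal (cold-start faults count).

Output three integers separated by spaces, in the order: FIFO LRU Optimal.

Answer: 10 10 9

Derivation:
--- FIFO ---
  step 0: ref 1 -> FAULT, frames=[1,-] (faults so far: 1)
  step 1: ref 4 -> FAULT, frames=[1,4] (faults so far: 2)
  step 2: ref 4 -> HIT, frames=[1,4] (faults so far: 2)
  step 3: ref 7 -> FAULT, evict 1, frames=[7,4] (faults so far: 3)
  step 4: ref 3 -> FAULT, evict 4, frames=[7,3] (faults so far: 4)
  step 5: ref 5 -> FAULT, evict 7, frames=[5,3] (faults so far: 5)
  step 6: ref 2 -> FAULT, evict 3, frames=[5,2] (faults so far: 6)
  step 7: ref 6 -> FAULT, evict 5, frames=[6,2] (faults so far: 7)
  step 8: ref 7 -> FAULT, evict 2, frames=[6,7] (faults so far: 8)
  step 9: ref 2 -> FAULT, evict 6, frames=[2,7] (faults so far: 9)
  step 10: ref 1 -> FAULT, evict 7, frames=[2,1] (faults so far: 10)
  FIFO total faults: 10
--- LRU ---
  step 0: ref 1 -> FAULT, frames=[1,-] (faults so far: 1)
  step 1: ref 4 -> FAULT, frames=[1,4] (faults so far: 2)
  step 2: ref 4 -> HIT, frames=[1,4] (faults so far: 2)
  step 3: ref 7 -> FAULT, evict 1, frames=[7,4] (faults so far: 3)
  step 4: ref 3 -> FAULT, evict 4, frames=[7,3] (faults so far: 4)
  step 5: ref 5 -> FAULT, evict 7, frames=[5,3] (faults so far: 5)
  step 6: ref 2 -> FAULT, evict 3, frames=[5,2] (faults so far: 6)
  step 7: ref 6 -> FAULT, evict 5, frames=[6,2] (faults so far: 7)
  step 8: ref 7 -> FAULT, evict 2, frames=[6,7] (faults so far: 8)
  step 9: ref 2 -> FAULT, evict 6, frames=[2,7] (faults so far: 9)
  step 10: ref 1 -> FAULT, evict 7, frames=[2,1] (faults so far: 10)
  LRU total faults: 10
--- Optimal ---
  step 0: ref 1 -> FAULT, frames=[1,-] (faults so far: 1)
  step 1: ref 4 -> FAULT, frames=[1,4] (faults so far: 2)
  step 2: ref 4 -> HIT, frames=[1,4] (faults so far: 2)
  step 3: ref 7 -> FAULT, evict 4, frames=[1,7] (faults so far: 3)
  step 4: ref 3 -> FAULT, evict 1, frames=[3,7] (faults so far: 4)
  step 5: ref 5 -> FAULT, evict 3, frames=[5,7] (faults so far: 5)
  step 6: ref 2 -> FAULT, evict 5, frames=[2,7] (faults so far: 6)
  step 7: ref 6 -> FAULT, evict 2, frames=[6,7] (faults so far: 7)
  step 8: ref 7 -> HIT, frames=[6,7] (faults so far: 7)
  step 9: ref 2 -> FAULT, evict 6, frames=[2,7] (faults so far: 8)
  step 10: ref 1 -> FAULT, evict 2, frames=[1,7] (faults so far: 9)
  Optimal total faults: 9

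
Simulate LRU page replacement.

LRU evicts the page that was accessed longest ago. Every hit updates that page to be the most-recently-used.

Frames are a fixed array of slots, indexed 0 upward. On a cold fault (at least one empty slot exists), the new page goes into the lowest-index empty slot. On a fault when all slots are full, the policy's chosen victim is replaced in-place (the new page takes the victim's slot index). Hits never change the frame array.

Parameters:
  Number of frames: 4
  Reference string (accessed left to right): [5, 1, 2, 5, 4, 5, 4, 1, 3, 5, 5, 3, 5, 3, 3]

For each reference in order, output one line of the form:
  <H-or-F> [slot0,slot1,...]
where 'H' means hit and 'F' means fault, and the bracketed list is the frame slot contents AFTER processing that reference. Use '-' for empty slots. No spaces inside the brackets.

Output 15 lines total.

F [5,-,-,-]
F [5,1,-,-]
F [5,1,2,-]
H [5,1,2,-]
F [5,1,2,4]
H [5,1,2,4]
H [5,1,2,4]
H [5,1,2,4]
F [5,1,3,4]
H [5,1,3,4]
H [5,1,3,4]
H [5,1,3,4]
H [5,1,3,4]
H [5,1,3,4]
H [5,1,3,4]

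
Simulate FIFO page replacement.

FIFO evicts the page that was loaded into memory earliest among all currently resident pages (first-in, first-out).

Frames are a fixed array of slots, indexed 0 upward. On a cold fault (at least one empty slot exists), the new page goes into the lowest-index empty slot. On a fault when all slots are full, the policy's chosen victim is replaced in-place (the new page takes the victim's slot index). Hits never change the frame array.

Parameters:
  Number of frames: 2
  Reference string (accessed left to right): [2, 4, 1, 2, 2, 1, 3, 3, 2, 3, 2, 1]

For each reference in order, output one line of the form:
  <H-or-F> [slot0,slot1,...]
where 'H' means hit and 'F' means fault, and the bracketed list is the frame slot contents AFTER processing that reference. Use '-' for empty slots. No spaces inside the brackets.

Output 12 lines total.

F [2,-]
F [2,4]
F [1,4]
F [1,2]
H [1,2]
H [1,2]
F [3,2]
H [3,2]
H [3,2]
H [3,2]
H [3,2]
F [3,1]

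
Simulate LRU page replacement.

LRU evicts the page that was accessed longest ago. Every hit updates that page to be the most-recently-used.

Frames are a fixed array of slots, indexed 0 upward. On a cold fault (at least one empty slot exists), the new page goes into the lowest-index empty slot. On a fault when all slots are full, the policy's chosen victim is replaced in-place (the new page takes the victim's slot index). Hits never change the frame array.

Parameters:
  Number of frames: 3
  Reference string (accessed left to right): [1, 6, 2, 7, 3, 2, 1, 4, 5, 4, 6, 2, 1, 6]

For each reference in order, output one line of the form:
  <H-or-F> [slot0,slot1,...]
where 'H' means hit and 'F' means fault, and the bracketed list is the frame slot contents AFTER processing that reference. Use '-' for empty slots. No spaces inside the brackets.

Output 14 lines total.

F [1,-,-]
F [1,6,-]
F [1,6,2]
F [7,6,2]
F [7,3,2]
H [7,3,2]
F [1,3,2]
F [1,4,2]
F [1,4,5]
H [1,4,5]
F [6,4,5]
F [6,4,2]
F [6,1,2]
H [6,1,2]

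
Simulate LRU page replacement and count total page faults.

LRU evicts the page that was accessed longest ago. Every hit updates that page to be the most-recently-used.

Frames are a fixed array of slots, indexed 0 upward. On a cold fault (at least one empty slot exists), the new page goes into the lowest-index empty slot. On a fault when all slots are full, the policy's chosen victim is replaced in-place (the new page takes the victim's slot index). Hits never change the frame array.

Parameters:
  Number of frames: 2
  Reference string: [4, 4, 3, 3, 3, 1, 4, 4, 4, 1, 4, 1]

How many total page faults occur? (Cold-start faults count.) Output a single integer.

Answer: 4

Derivation:
Step 0: ref 4 → FAULT, frames=[4,-]
Step 1: ref 4 → HIT, frames=[4,-]
Step 2: ref 3 → FAULT, frames=[4,3]
Step 3: ref 3 → HIT, frames=[4,3]
Step 4: ref 3 → HIT, frames=[4,3]
Step 5: ref 1 → FAULT (evict 4), frames=[1,3]
Step 6: ref 4 → FAULT (evict 3), frames=[1,4]
Step 7: ref 4 → HIT, frames=[1,4]
Step 8: ref 4 → HIT, frames=[1,4]
Step 9: ref 1 → HIT, frames=[1,4]
Step 10: ref 4 → HIT, frames=[1,4]
Step 11: ref 1 → HIT, frames=[1,4]
Total faults: 4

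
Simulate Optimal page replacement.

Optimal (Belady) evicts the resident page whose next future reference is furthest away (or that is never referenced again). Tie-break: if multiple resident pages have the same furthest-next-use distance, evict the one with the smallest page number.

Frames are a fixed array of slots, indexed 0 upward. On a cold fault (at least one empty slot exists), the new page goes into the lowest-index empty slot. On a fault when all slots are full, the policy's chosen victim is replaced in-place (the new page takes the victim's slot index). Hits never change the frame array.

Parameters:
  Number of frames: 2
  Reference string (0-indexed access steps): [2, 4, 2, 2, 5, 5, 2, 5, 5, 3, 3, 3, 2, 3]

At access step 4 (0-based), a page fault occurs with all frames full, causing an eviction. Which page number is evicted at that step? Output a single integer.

Answer: 4

Derivation:
Step 0: ref 2 -> FAULT, frames=[2,-]
Step 1: ref 4 -> FAULT, frames=[2,4]
Step 2: ref 2 -> HIT, frames=[2,4]
Step 3: ref 2 -> HIT, frames=[2,4]
Step 4: ref 5 -> FAULT, evict 4, frames=[2,5]
At step 4: evicted page 4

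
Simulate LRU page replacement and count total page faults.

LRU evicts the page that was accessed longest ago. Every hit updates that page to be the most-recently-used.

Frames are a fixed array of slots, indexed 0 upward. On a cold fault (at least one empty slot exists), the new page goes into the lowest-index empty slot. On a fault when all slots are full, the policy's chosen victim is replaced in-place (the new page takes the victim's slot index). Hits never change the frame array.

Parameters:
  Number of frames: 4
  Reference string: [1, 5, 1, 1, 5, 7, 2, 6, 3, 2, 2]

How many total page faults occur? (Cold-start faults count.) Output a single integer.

Answer: 6

Derivation:
Step 0: ref 1 → FAULT, frames=[1,-,-,-]
Step 1: ref 5 → FAULT, frames=[1,5,-,-]
Step 2: ref 1 → HIT, frames=[1,5,-,-]
Step 3: ref 1 → HIT, frames=[1,5,-,-]
Step 4: ref 5 → HIT, frames=[1,5,-,-]
Step 5: ref 7 → FAULT, frames=[1,5,7,-]
Step 6: ref 2 → FAULT, frames=[1,5,7,2]
Step 7: ref 6 → FAULT (evict 1), frames=[6,5,7,2]
Step 8: ref 3 → FAULT (evict 5), frames=[6,3,7,2]
Step 9: ref 2 → HIT, frames=[6,3,7,2]
Step 10: ref 2 → HIT, frames=[6,3,7,2]
Total faults: 6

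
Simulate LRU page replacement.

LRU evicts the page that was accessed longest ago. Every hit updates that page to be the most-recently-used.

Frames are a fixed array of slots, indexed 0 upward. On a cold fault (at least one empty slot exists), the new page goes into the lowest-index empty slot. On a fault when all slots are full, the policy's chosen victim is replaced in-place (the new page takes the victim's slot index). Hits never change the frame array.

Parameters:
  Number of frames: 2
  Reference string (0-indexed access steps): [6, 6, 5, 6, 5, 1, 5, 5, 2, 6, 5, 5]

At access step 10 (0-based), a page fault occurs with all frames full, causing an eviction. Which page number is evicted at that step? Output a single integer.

Answer: 2

Derivation:
Step 0: ref 6 -> FAULT, frames=[6,-]
Step 1: ref 6 -> HIT, frames=[6,-]
Step 2: ref 5 -> FAULT, frames=[6,5]
Step 3: ref 6 -> HIT, frames=[6,5]
Step 4: ref 5 -> HIT, frames=[6,5]
Step 5: ref 1 -> FAULT, evict 6, frames=[1,5]
Step 6: ref 5 -> HIT, frames=[1,5]
Step 7: ref 5 -> HIT, frames=[1,5]
Step 8: ref 2 -> FAULT, evict 1, frames=[2,5]
Step 9: ref 6 -> FAULT, evict 5, frames=[2,6]
Step 10: ref 5 -> FAULT, evict 2, frames=[5,6]
At step 10: evicted page 2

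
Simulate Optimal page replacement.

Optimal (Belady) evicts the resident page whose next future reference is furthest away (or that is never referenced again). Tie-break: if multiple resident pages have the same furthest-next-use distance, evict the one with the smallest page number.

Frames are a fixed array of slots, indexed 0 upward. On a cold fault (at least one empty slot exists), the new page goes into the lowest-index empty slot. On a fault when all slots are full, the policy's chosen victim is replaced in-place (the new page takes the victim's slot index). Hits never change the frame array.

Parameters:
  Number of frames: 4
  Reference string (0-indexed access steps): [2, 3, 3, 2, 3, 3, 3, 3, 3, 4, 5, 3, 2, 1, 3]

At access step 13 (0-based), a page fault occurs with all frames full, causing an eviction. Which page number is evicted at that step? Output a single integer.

Step 0: ref 2 -> FAULT, frames=[2,-,-,-]
Step 1: ref 3 -> FAULT, frames=[2,3,-,-]
Step 2: ref 3 -> HIT, frames=[2,3,-,-]
Step 3: ref 2 -> HIT, frames=[2,3,-,-]
Step 4: ref 3 -> HIT, frames=[2,3,-,-]
Step 5: ref 3 -> HIT, frames=[2,3,-,-]
Step 6: ref 3 -> HIT, frames=[2,3,-,-]
Step 7: ref 3 -> HIT, frames=[2,3,-,-]
Step 8: ref 3 -> HIT, frames=[2,3,-,-]
Step 9: ref 4 -> FAULT, frames=[2,3,4,-]
Step 10: ref 5 -> FAULT, frames=[2,3,4,5]
Step 11: ref 3 -> HIT, frames=[2,3,4,5]
Step 12: ref 2 -> HIT, frames=[2,3,4,5]
Step 13: ref 1 -> FAULT, evict 2, frames=[1,3,4,5]
At step 13: evicted page 2

Answer: 2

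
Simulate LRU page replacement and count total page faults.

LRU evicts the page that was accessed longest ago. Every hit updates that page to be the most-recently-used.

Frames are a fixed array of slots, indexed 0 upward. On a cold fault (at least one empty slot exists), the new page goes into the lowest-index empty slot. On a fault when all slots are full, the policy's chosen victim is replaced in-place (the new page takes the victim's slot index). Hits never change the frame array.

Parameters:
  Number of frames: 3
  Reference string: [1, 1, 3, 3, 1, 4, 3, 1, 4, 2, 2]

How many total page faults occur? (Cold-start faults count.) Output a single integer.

Answer: 4

Derivation:
Step 0: ref 1 → FAULT, frames=[1,-,-]
Step 1: ref 1 → HIT, frames=[1,-,-]
Step 2: ref 3 → FAULT, frames=[1,3,-]
Step 3: ref 3 → HIT, frames=[1,3,-]
Step 4: ref 1 → HIT, frames=[1,3,-]
Step 5: ref 4 → FAULT, frames=[1,3,4]
Step 6: ref 3 → HIT, frames=[1,3,4]
Step 7: ref 1 → HIT, frames=[1,3,4]
Step 8: ref 4 → HIT, frames=[1,3,4]
Step 9: ref 2 → FAULT (evict 3), frames=[1,2,4]
Step 10: ref 2 → HIT, frames=[1,2,4]
Total faults: 4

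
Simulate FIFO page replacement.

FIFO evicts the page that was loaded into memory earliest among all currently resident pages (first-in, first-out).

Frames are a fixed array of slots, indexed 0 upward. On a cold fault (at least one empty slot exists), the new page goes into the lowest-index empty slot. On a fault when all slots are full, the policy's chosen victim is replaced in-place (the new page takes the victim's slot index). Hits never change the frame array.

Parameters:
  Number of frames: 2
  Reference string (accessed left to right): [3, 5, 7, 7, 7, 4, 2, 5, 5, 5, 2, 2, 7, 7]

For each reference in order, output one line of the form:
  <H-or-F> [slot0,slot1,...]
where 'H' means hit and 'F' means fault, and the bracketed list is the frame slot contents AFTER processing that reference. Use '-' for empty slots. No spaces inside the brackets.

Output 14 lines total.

F [3,-]
F [3,5]
F [7,5]
H [7,5]
H [7,5]
F [7,4]
F [2,4]
F [2,5]
H [2,5]
H [2,5]
H [2,5]
H [2,5]
F [7,5]
H [7,5]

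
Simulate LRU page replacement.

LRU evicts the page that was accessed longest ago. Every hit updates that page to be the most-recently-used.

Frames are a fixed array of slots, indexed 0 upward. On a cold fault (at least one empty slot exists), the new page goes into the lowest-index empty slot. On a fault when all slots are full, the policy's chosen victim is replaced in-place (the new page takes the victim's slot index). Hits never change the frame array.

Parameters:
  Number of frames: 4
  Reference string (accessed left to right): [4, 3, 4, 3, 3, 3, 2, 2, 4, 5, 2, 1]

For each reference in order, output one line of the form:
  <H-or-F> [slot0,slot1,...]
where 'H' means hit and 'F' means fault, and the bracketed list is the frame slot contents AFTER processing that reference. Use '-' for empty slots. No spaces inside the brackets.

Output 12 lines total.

F [4,-,-,-]
F [4,3,-,-]
H [4,3,-,-]
H [4,3,-,-]
H [4,3,-,-]
H [4,3,-,-]
F [4,3,2,-]
H [4,3,2,-]
H [4,3,2,-]
F [4,3,2,5]
H [4,3,2,5]
F [4,1,2,5]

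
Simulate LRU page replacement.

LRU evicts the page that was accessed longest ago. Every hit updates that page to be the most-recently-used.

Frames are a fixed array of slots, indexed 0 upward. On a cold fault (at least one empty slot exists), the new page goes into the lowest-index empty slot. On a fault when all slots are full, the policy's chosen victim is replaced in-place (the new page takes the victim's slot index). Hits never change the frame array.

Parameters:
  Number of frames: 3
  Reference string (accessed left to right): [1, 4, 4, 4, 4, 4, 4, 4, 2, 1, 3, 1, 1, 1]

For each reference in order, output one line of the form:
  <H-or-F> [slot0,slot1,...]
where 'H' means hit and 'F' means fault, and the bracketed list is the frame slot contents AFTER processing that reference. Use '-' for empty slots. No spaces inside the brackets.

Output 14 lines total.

F [1,-,-]
F [1,4,-]
H [1,4,-]
H [1,4,-]
H [1,4,-]
H [1,4,-]
H [1,4,-]
H [1,4,-]
F [1,4,2]
H [1,4,2]
F [1,3,2]
H [1,3,2]
H [1,3,2]
H [1,3,2]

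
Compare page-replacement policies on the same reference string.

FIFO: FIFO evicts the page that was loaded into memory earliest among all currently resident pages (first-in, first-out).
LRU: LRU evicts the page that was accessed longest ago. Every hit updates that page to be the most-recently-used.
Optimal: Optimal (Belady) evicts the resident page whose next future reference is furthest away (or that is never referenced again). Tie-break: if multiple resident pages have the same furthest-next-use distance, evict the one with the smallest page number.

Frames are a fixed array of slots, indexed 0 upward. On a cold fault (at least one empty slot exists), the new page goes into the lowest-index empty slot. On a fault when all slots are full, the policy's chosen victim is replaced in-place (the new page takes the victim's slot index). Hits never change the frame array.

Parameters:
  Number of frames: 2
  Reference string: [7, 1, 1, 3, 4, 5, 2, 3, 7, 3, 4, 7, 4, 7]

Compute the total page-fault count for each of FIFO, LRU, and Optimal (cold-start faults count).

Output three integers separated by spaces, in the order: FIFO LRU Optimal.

Answer: 9 10 8

Derivation:
--- FIFO ---
  step 0: ref 7 -> FAULT, frames=[7,-] (faults so far: 1)
  step 1: ref 1 -> FAULT, frames=[7,1] (faults so far: 2)
  step 2: ref 1 -> HIT, frames=[7,1] (faults so far: 2)
  step 3: ref 3 -> FAULT, evict 7, frames=[3,1] (faults so far: 3)
  step 4: ref 4 -> FAULT, evict 1, frames=[3,4] (faults so far: 4)
  step 5: ref 5 -> FAULT, evict 3, frames=[5,4] (faults so far: 5)
  step 6: ref 2 -> FAULT, evict 4, frames=[5,2] (faults so far: 6)
  step 7: ref 3 -> FAULT, evict 5, frames=[3,2] (faults so far: 7)
  step 8: ref 7 -> FAULT, evict 2, frames=[3,7] (faults so far: 8)
  step 9: ref 3 -> HIT, frames=[3,7] (faults so far: 8)
  step 10: ref 4 -> FAULT, evict 3, frames=[4,7] (faults so far: 9)
  step 11: ref 7 -> HIT, frames=[4,7] (faults so far: 9)
  step 12: ref 4 -> HIT, frames=[4,7] (faults so far: 9)
  step 13: ref 7 -> HIT, frames=[4,7] (faults so far: 9)
  FIFO total faults: 9
--- LRU ---
  step 0: ref 7 -> FAULT, frames=[7,-] (faults so far: 1)
  step 1: ref 1 -> FAULT, frames=[7,1] (faults so far: 2)
  step 2: ref 1 -> HIT, frames=[7,1] (faults so far: 2)
  step 3: ref 3 -> FAULT, evict 7, frames=[3,1] (faults so far: 3)
  step 4: ref 4 -> FAULT, evict 1, frames=[3,4] (faults so far: 4)
  step 5: ref 5 -> FAULT, evict 3, frames=[5,4] (faults so far: 5)
  step 6: ref 2 -> FAULT, evict 4, frames=[5,2] (faults so far: 6)
  step 7: ref 3 -> FAULT, evict 5, frames=[3,2] (faults so far: 7)
  step 8: ref 7 -> FAULT, evict 2, frames=[3,7] (faults so far: 8)
  step 9: ref 3 -> HIT, frames=[3,7] (faults so far: 8)
  step 10: ref 4 -> FAULT, evict 7, frames=[3,4] (faults so far: 9)
  step 11: ref 7 -> FAULT, evict 3, frames=[7,4] (faults so far: 10)
  step 12: ref 4 -> HIT, frames=[7,4] (faults so far: 10)
  step 13: ref 7 -> HIT, frames=[7,4] (faults so far: 10)
  LRU total faults: 10
--- Optimal ---
  step 0: ref 7 -> FAULT, frames=[7,-] (faults so far: 1)
  step 1: ref 1 -> FAULT, frames=[7,1] (faults so far: 2)
  step 2: ref 1 -> HIT, frames=[7,1] (faults so far: 2)
  step 3: ref 3 -> FAULT, evict 1, frames=[7,3] (faults so far: 3)
  step 4: ref 4 -> FAULT, evict 7, frames=[4,3] (faults so far: 4)
  step 5: ref 5 -> FAULT, evict 4, frames=[5,3] (faults so far: 5)
  step 6: ref 2 -> FAULT, evict 5, frames=[2,3] (faults so far: 6)
  step 7: ref 3 -> HIT, frames=[2,3] (faults so far: 6)
  step 8: ref 7 -> FAULT, evict 2, frames=[7,3] (faults so far: 7)
  step 9: ref 3 -> HIT, frames=[7,3] (faults so far: 7)
  step 10: ref 4 -> FAULT, evict 3, frames=[7,4] (faults so far: 8)
  step 11: ref 7 -> HIT, frames=[7,4] (faults so far: 8)
  step 12: ref 4 -> HIT, frames=[7,4] (faults so far: 8)
  step 13: ref 7 -> HIT, frames=[7,4] (faults so far: 8)
  Optimal total faults: 8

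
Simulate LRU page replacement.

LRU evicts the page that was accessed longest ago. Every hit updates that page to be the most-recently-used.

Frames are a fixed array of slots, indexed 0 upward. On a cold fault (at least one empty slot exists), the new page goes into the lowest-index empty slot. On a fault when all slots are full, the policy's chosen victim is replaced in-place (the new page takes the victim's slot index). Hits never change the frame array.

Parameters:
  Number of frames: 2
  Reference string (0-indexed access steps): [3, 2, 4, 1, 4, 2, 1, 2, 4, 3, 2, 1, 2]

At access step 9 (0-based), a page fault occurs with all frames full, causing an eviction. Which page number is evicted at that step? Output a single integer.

Answer: 2

Derivation:
Step 0: ref 3 -> FAULT, frames=[3,-]
Step 1: ref 2 -> FAULT, frames=[3,2]
Step 2: ref 4 -> FAULT, evict 3, frames=[4,2]
Step 3: ref 1 -> FAULT, evict 2, frames=[4,1]
Step 4: ref 4 -> HIT, frames=[4,1]
Step 5: ref 2 -> FAULT, evict 1, frames=[4,2]
Step 6: ref 1 -> FAULT, evict 4, frames=[1,2]
Step 7: ref 2 -> HIT, frames=[1,2]
Step 8: ref 4 -> FAULT, evict 1, frames=[4,2]
Step 9: ref 3 -> FAULT, evict 2, frames=[4,3]
At step 9: evicted page 2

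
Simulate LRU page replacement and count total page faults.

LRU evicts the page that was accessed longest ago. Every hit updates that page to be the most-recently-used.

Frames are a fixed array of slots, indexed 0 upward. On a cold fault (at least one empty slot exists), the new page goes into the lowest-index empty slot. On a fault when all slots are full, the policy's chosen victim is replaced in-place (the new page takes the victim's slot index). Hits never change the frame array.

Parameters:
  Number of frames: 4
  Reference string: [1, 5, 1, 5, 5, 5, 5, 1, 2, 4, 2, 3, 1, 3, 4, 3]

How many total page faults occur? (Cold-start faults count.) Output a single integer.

Step 0: ref 1 → FAULT, frames=[1,-,-,-]
Step 1: ref 5 → FAULT, frames=[1,5,-,-]
Step 2: ref 1 → HIT, frames=[1,5,-,-]
Step 3: ref 5 → HIT, frames=[1,5,-,-]
Step 4: ref 5 → HIT, frames=[1,5,-,-]
Step 5: ref 5 → HIT, frames=[1,5,-,-]
Step 6: ref 5 → HIT, frames=[1,5,-,-]
Step 7: ref 1 → HIT, frames=[1,5,-,-]
Step 8: ref 2 → FAULT, frames=[1,5,2,-]
Step 9: ref 4 → FAULT, frames=[1,5,2,4]
Step 10: ref 2 → HIT, frames=[1,5,2,4]
Step 11: ref 3 → FAULT (evict 5), frames=[1,3,2,4]
Step 12: ref 1 → HIT, frames=[1,3,2,4]
Step 13: ref 3 → HIT, frames=[1,3,2,4]
Step 14: ref 4 → HIT, frames=[1,3,2,4]
Step 15: ref 3 → HIT, frames=[1,3,2,4]
Total faults: 5

Answer: 5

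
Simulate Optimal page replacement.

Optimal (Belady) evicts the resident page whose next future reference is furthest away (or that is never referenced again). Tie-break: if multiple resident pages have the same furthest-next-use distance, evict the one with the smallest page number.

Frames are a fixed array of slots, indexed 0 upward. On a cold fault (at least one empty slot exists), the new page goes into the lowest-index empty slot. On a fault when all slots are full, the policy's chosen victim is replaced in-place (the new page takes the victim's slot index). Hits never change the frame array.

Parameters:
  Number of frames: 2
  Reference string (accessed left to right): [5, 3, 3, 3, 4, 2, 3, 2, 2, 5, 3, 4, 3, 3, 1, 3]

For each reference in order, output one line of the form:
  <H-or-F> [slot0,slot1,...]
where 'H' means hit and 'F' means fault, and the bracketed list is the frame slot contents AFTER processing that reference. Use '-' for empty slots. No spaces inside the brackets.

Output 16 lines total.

F [5,-]
F [5,3]
H [5,3]
H [5,3]
F [4,3]
F [2,3]
H [2,3]
H [2,3]
H [2,3]
F [5,3]
H [5,3]
F [4,3]
H [4,3]
H [4,3]
F [1,3]
H [1,3]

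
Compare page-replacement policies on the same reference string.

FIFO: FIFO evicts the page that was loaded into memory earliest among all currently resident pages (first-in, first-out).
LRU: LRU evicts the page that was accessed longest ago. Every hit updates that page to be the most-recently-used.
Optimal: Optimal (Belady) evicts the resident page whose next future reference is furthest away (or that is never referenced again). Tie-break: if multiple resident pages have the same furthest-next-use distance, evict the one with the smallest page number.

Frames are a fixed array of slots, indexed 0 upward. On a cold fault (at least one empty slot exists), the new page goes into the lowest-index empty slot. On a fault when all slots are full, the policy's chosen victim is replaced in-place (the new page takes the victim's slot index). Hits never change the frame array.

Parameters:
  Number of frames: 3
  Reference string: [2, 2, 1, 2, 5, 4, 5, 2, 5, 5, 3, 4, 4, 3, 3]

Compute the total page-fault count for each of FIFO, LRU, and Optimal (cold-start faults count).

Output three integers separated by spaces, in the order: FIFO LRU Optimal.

Answer: 6 6 5

Derivation:
--- FIFO ---
  step 0: ref 2 -> FAULT, frames=[2,-,-] (faults so far: 1)
  step 1: ref 2 -> HIT, frames=[2,-,-] (faults so far: 1)
  step 2: ref 1 -> FAULT, frames=[2,1,-] (faults so far: 2)
  step 3: ref 2 -> HIT, frames=[2,1,-] (faults so far: 2)
  step 4: ref 5 -> FAULT, frames=[2,1,5] (faults so far: 3)
  step 5: ref 4 -> FAULT, evict 2, frames=[4,1,5] (faults so far: 4)
  step 6: ref 5 -> HIT, frames=[4,1,5] (faults so far: 4)
  step 7: ref 2 -> FAULT, evict 1, frames=[4,2,5] (faults so far: 5)
  step 8: ref 5 -> HIT, frames=[4,2,5] (faults so far: 5)
  step 9: ref 5 -> HIT, frames=[4,2,5] (faults so far: 5)
  step 10: ref 3 -> FAULT, evict 5, frames=[4,2,3] (faults so far: 6)
  step 11: ref 4 -> HIT, frames=[4,2,3] (faults so far: 6)
  step 12: ref 4 -> HIT, frames=[4,2,3] (faults so far: 6)
  step 13: ref 3 -> HIT, frames=[4,2,3] (faults so far: 6)
  step 14: ref 3 -> HIT, frames=[4,2,3] (faults so far: 6)
  FIFO total faults: 6
--- LRU ---
  step 0: ref 2 -> FAULT, frames=[2,-,-] (faults so far: 1)
  step 1: ref 2 -> HIT, frames=[2,-,-] (faults so far: 1)
  step 2: ref 1 -> FAULT, frames=[2,1,-] (faults so far: 2)
  step 3: ref 2 -> HIT, frames=[2,1,-] (faults so far: 2)
  step 4: ref 5 -> FAULT, frames=[2,1,5] (faults so far: 3)
  step 5: ref 4 -> FAULT, evict 1, frames=[2,4,5] (faults so far: 4)
  step 6: ref 5 -> HIT, frames=[2,4,5] (faults so far: 4)
  step 7: ref 2 -> HIT, frames=[2,4,5] (faults so far: 4)
  step 8: ref 5 -> HIT, frames=[2,4,5] (faults so far: 4)
  step 9: ref 5 -> HIT, frames=[2,4,5] (faults so far: 4)
  step 10: ref 3 -> FAULT, evict 4, frames=[2,3,5] (faults so far: 5)
  step 11: ref 4 -> FAULT, evict 2, frames=[4,3,5] (faults so far: 6)
  step 12: ref 4 -> HIT, frames=[4,3,5] (faults so far: 6)
  step 13: ref 3 -> HIT, frames=[4,3,5] (faults so far: 6)
  step 14: ref 3 -> HIT, frames=[4,3,5] (faults so far: 6)
  LRU total faults: 6
--- Optimal ---
  step 0: ref 2 -> FAULT, frames=[2,-,-] (faults so far: 1)
  step 1: ref 2 -> HIT, frames=[2,-,-] (faults so far: 1)
  step 2: ref 1 -> FAULT, frames=[2,1,-] (faults so far: 2)
  step 3: ref 2 -> HIT, frames=[2,1,-] (faults so far: 2)
  step 4: ref 5 -> FAULT, frames=[2,1,5] (faults so far: 3)
  step 5: ref 4 -> FAULT, evict 1, frames=[2,4,5] (faults so far: 4)
  step 6: ref 5 -> HIT, frames=[2,4,5] (faults so far: 4)
  step 7: ref 2 -> HIT, frames=[2,4,5] (faults so far: 4)
  step 8: ref 5 -> HIT, frames=[2,4,5] (faults so far: 4)
  step 9: ref 5 -> HIT, frames=[2,4,5] (faults so far: 4)
  step 10: ref 3 -> FAULT, evict 2, frames=[3,4,5] (faults so far: 5)
  step 11: ref 4 -> HIT, frames=[3,4,5] (faults so far: 5)
  step 12: ref 4 -> HIT, frames=[3,4,5] (faults so far: 5)
  step 13: ref 3 -> HIT, frames=[3,4,5] (faults so far: 5)
  step 14: ref 3 -> HIT, frames=[3,4,5] (faults so far: 5)
  Optimal total faults: 5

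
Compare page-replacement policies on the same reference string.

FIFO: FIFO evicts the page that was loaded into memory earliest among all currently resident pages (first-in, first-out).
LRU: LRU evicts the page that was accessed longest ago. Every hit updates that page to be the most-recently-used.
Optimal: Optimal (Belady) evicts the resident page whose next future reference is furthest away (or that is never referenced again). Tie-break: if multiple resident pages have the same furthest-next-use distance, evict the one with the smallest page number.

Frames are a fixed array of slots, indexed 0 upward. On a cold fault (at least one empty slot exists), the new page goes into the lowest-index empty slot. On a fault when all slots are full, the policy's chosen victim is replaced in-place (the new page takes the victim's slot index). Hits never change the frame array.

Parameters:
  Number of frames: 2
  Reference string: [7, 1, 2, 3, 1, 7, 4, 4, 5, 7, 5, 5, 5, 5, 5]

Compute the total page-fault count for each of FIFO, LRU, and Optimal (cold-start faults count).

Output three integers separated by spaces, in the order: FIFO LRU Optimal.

--- FIFO ---
  step 0: ref 7 -> FAULT, frames=[7,-] (faults so far: 1)
  step 1: ref 1 -> FAULT, frames=[7,1] (faults so far: 2)
  step 2: ref 2 -> FAULT, evict 7, frames=[2,1] (faults so far: 3)
  step 3: ref 3 -> FAULT, evict 1, frames=[2,3] (faults so far: 4)
  step 4: ref 1 -> FAULT, evict 2, frames=[1,3] (faults so far: 5)
  step 5: ref 7 -> FAULT, evict 3, frames=[1,7] (faults so far: 6)
  step 6: ref 4 -> FAULT, evict 1, frames=[4,7] (faults so far: 7)
  step 7: ref 4 -> HIT, frames=[4,7] (faults so far: 7)
  step 8: ref 5 -> FAULT, evict 7, frames=[4,5] (faults so far: 8)
  step 9: ref 7 -> FAULT, evict 4, frames=[7,5] (faults so far: 9)
  step 10: ref 5 -> HIT, frames=[7,5] (faults so far: 9)
  step 11: ref 5 -> HIT, frames=[7,5] (faults so far: 9)
  step 12: ref 5 -> HIT, frames=[7,5] (faults so far: 9)
  step 13: ref 5 -> HIT, frames=[7,5] (faults so far: 9)
  step 14: ref 5 -> HIT, frames=[7,5] (faults so far: 9)
  FIFO total faults: 9
--- LRU ---
  step 0: ref 7 -> FAULT, frames=[7,-] (faults so far: 1)
  step 1: ref 1 -> FAULT, frames=[7,1] (faults so far: 2)
  step 2: ref 2 -> FAULT, evict 7, frames=[2,1] (faults so far: 3)
  step 3: ref 3 -> FAULT, evict 1, frames=[2,3] (faults so far: 4)
  step 4: ref 1 -> FAULT, evict 2, frames=[1,3] (faults so far: 5)
  step 5: ref 7 -> FAULT, evict 3, frames=[1,7] (faults so far: 6)
  step 6: ref 4 -> FAULT, evict 1, frames=[4,7] (faults so far: 7)
  step 7: ref 4 -> HIT, frames=[4,7] (faults so far: 7)
  step 8: ref 5 -> FAULT, evict 7, frames=[4,5] (faults so far: 8)
  step 9: ref 7 -> FAULT, evict 4, frames=[7,5] (faults so far: 9)
  step 10: ref 5 -> HIT, frames=[7,5] (faults so far: 9)
  step 11: ref 5 -> HIT, frames=[7,5] (faults so far: 9)
  step 12: ref 5 -> HIT, frames=[7,5] (faults so far: 9)
  step 13: ref 5 -> HIT, frames=[7,5] (faults so far: 9)
  step 14: ref 5 -> HIT, frames=[7,5] (faults so far: 9)
  LRU total faults: 9
--- Optimal ---
  step 0: ref 7 -> FAULT, frames=[7,-] (faults so far: 1)
  step 1: ref 1 -> FAULT, frames=[7,1] (faults so far: 2)
  step 2: ref 2 -> FAULT, evict 7, frames=[2,1] (faults so far: 3)
  step 3: ref 3 -> FAULT, evict 2, frames=[3,1] (faults so far: 4)
  step 4: ref 1 -> HIT, frames=[3,1] (faults so far: 4)
  step 5: ref 7 -> FAULT, evict 1, frames=[3,7] (faults so far: 5)
  step 6: ref 4 -> FAULT, evict 3, frames=[4,7] (faults so far: 6)
  step 7: ref 4 -> HIT, frames=[4,7] (faults so far: 6)
  step 8: ref 5 -> FAULT, evict 4, frames=[5,7] (faults so far: 7)
  step 9: ref 7 -> HIT, frames=[5,7] (faults so far: 7)
  step 10: ref 5 -> HIT, frames=[5,7] (faults so far: 7)
  step 11: ref 5 -> HIT, frames=[5,7] (faults so far: 7)
  step 12: ref 5 -> HIT, frames=[5,7] (faults so far: 7)
  step 13: ref 5 -> HIT, frames=[5,7] (faults so far: 7)
  step 14: ref 5 -> HIT, frames=[5,7] (faults so far: 7)
  Optimal total faults: 7

Answer: 9 9 7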